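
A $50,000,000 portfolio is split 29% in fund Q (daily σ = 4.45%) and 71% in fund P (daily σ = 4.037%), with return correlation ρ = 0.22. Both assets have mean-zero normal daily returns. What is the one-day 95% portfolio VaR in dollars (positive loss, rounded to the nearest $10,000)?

σ_p² = 0.29²·4.45² + 0.71²·4.037² + 2·0.22·0.29·0.71·4.45·4.037 = 11.5084 (%²).
σ_p = √11.5084 = 3.392%.
At 95%, z = 1.645.
VaR = 1.645 × 3.392% = 5.580%; on $50,000,000 that is $2,790,000.

$2,790,000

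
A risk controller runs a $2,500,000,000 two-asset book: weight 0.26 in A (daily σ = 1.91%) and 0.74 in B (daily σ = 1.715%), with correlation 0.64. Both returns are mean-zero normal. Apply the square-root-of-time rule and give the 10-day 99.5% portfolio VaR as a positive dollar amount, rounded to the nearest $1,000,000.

$332,000,000

σ_p = √(0.26²·1.91² + 0.74²·1.715² + 2·0.64·0.26·0.74·1.91·1.715) = 1.632%.
σ_{10d} = 1.632% × √10 = 5.161%.
z(99.5%) = 2.576.
VaR = 2.576 × 5.161% = 13.295%; on $2,500,000,000 that is $332,375,000.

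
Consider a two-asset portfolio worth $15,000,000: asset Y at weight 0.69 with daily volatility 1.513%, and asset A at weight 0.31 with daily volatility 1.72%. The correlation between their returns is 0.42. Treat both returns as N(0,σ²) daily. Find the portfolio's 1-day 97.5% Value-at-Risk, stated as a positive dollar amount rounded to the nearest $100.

σ_p² = 0.69²·1.513² + 0.31²·1.72² + 2·0.42·0.69·0.31·1.513·1.72 = 1.8418 (%²).
σ_p = √1.8418 = 1.357%.
At 97.5%, z = 1.960.
VaR = 1.960 × 1.357% = 2.660%; on $15,000,000 that is $399,000.

$399,000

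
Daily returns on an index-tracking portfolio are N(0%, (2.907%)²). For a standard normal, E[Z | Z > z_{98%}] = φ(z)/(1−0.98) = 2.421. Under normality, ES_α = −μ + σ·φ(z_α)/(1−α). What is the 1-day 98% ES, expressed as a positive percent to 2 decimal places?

7.04%

ES = 2.907% × 2.421 = 7.038%.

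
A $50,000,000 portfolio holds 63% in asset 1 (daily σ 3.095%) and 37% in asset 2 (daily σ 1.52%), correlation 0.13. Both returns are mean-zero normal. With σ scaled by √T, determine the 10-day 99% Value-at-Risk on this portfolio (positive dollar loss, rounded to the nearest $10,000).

σ_p = √(0.63²·3.095² + 0.37²·1.52² + 2·0.13·0.63·0.37·3.095·1.52) = 2.098%.
σ_{10d} = 2.098% × √10 = 6.634%.
z(99%) = 2.326.
VaR = 2.326 × 6.634% = 15.431%; on $50,000,000 that is $7,715,500.

$7,720,000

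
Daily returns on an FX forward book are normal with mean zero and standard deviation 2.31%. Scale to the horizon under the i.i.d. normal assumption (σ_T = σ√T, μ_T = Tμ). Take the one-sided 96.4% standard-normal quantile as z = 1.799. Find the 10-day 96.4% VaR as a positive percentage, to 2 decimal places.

13.14%

σ_{10d} = 2.31% × √10 = 7.305%.
VaR = 1.799 × 7.305% = 13.142%.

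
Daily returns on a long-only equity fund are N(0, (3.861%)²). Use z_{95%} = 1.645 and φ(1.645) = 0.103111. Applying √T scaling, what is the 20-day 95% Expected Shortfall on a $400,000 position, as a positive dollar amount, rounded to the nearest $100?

σ_{20d} = 3.861% × √20 = 17.267%.
ES multiplier = φ(z)/(1−α) = 0.103111/0.05 = 2.062.
ES = 17.267% × 2.062 = 35.605%; on $400,000: $142,420.

$142,400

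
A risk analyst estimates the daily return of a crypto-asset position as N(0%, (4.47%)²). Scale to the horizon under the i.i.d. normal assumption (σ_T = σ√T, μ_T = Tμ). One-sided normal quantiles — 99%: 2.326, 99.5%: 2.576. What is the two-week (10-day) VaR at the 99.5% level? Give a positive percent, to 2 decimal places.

σ_{10d} = 4.47% × √10 = 14.135%.
VaR = 2.576 × 14.135% = 36.412%.

36.41%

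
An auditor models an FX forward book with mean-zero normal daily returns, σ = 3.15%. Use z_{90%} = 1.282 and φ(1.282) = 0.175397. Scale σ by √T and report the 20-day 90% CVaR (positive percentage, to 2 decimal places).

σ_{20d} = 3.15% × √20 = 14.087%.
ES multiplier = φ(z)/(1−α) = 0.175397/0.1 = 1.754.
ES = 14.087% × 1.754 = 24.709%.

24.71%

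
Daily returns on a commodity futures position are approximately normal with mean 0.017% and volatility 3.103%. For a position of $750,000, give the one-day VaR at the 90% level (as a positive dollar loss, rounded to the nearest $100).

At 90% one-sided, z = 1.282.
VaR = −μ + z·σ = −(0.017%) + 1.282 × 3.103% = 3.961%.
On $750,000: 0.03961 × $750,000 = $29,708.

$29,700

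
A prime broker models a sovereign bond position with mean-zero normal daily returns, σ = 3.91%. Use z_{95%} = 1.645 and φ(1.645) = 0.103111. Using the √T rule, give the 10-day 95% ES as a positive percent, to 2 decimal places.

σ_{10d} = 3.91% × √10 = 12.365%.
ES multiplier = φ(z)/(1−α) = 0.103111/0.05 = 2.062.
ES = 12.365% × 2.062 = 25.497%.

25.50%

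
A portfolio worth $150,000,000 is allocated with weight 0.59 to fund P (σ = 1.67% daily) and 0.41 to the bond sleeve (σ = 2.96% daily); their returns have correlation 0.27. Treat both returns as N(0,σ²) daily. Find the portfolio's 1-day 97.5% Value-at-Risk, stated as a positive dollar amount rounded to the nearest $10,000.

σ_p² = 0.59²·1.67² + 0.41²·2.96² + 2·0.27·0.59·0.41·1.67·2.96 = 3.0894 (%²).
σ_p = √3.0894 = 1.758%.
At 97.5%, z = 1.960.
VaR = 1.960 × 1.758% = 3.446%; on $150,000,000 that is $5,169,000.

$5,170,000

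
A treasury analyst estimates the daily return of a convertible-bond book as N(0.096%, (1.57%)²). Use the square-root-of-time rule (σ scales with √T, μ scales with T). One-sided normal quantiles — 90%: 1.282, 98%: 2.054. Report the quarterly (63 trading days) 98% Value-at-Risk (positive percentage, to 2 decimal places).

19.55%

σ_{63d} = 1.57% × √63 = 12.461%; μ_{63d} = 63 × 0.096% = 6.048%.
VaR = −(6.048%) + 2.054 × 12.461% = 19.547%.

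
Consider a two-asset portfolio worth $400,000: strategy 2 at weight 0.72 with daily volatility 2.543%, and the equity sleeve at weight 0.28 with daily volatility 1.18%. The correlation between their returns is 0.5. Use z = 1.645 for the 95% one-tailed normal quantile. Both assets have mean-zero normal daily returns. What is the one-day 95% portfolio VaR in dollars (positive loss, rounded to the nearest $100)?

$13,300

σ_p² = 0.72²·2.543² + 0.28²·1.18² + 2·0.5·0.72·0.28·2.543·1.18 = 4.0665 (%²).
σ_p = √4.0665 = 2.017%.
VaR = 1.645 × 2.017% = 3.318%; on $400,000 that is $13,272.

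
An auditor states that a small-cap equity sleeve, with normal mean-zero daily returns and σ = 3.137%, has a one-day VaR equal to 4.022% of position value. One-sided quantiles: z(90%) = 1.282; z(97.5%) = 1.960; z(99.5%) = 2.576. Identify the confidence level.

90%

Implied z = VaR/σ = 4.022 / 3.137 = 1.282.
This matches z(90%) = 1.282.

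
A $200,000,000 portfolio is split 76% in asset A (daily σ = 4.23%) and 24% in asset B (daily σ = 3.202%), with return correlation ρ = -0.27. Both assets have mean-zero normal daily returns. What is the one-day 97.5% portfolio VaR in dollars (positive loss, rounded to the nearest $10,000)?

σ_p² = 0.76²·4.23² + 0.24²·3.202² + 2·-0.27·0.76·0.24·4.23·3.202 = 9.5914 (%²).
σ_p = √9.5914 = 3.097%.
At 97.5%, z = 1.960.
VaR = 1.960 × 3.097% = 6.070%; on $200,000,000 that is $12,140,000.

$12,140,000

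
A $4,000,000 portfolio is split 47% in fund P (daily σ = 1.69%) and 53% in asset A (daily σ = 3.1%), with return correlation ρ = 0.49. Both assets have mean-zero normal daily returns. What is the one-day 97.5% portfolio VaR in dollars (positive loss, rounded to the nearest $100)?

$168,300

σ_p² = 0.47²·1.69² + 0.53²·3.1² + 2·0.49·0.47·0.53·1.69·3.1 = 4.6093 (%²).
σ_p = √4.6093 = 2.147%.
At 97.5%, z = 1.960.
VaR = 1.960 × 2.147% = 4.208%; on $4,000,000 that is $168,320.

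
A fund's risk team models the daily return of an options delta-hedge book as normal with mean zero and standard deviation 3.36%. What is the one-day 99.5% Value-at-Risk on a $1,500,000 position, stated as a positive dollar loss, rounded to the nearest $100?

At 99.5% one-sided, z = 2.576.
VaR = z·σ = 2.576 × 3.36% = 8.655%.
On $1,500,000: 0.08655 × $1,500,000 = $129,825.

$129,800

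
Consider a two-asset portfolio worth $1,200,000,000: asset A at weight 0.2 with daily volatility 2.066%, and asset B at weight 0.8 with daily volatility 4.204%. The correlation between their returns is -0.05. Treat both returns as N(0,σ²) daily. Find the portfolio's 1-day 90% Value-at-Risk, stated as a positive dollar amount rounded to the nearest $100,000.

$51,800,000

σ_p² = 0.2²·2.066² + 0.8²·4.204² + 2·-0.05·0.2·0.8·2.066·4.204 = 11.3429 (%²).
σ_p = √11.3429 = 3.368%.
At 90%, z = 1.282.
VaR = 1.282 × 3.368% = 4.318%; on $1,200,000,000 that is $51,816,000.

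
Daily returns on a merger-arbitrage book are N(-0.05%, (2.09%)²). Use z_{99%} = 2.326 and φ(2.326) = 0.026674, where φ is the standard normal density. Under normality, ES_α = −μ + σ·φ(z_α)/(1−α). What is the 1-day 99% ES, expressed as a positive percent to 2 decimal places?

5.62%

Tail multiplier: φ(z)/(1−α) = 0.026674 / 0.01 = 2.667.
ES = −(-0.05%) + 2.09% × 2.667 = 5.624%.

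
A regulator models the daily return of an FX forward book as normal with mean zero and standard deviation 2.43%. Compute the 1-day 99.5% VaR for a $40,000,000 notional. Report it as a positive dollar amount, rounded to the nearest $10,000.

$2,500,000

At 99.5% one-sided, z = 2.576.
VaR = z·σ = 2.576 × 2.43% = 6.260%.
On $40,000,000: 0.06260 × $40,000,000 = $2,504,000.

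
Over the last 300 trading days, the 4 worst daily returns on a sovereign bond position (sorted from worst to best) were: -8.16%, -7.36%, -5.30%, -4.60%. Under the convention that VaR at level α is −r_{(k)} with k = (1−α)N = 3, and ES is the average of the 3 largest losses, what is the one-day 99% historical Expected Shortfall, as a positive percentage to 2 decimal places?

The 3 worst returns sum to -20.82%.
ES = −(-20.82%) / 3 = 6.94%.

6.94%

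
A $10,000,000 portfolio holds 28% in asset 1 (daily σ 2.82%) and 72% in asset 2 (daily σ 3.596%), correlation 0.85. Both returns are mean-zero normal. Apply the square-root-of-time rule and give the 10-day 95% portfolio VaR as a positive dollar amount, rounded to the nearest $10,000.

σ_p = √(0.28²·2.82² + 0.72²·3.596² + 2·0.85·0.28·0.72·2.82·3.596) = 3.287%.
σ_{10d} = 3.287% × √10 = 10.394%.
z(95%) = 1.645.
VaR = 1.645 × 10.394% = 17.098%; on $10,000,000 that is $1,709,800.

$1,710,000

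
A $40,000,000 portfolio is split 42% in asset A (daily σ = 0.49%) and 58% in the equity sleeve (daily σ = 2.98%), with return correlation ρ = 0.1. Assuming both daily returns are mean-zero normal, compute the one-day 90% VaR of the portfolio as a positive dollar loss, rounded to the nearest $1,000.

$903,000

σ_p² = 0.42²·0.49² + 0.58²·2.98² + 2·0.1·0.42·0.58·0.49·2.98 = 3.1009 (%²).
σ_p = √3.1009 = 1.761%.
At 90%, z = 1.282.
VaR = 1.282 × 1.761% = 2.258%; on $40,000,000 that is $903,200.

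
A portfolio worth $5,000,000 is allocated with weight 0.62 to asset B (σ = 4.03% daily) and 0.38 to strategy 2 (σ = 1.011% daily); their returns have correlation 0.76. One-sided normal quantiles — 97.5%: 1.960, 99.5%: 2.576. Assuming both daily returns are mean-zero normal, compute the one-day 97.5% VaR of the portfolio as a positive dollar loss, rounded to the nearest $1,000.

σ_p² = 0.62²·4.03² + 0.38²·1.011² + 2·0.76·0.62·0.38·4.03·1.011 = 7.8497 (%²).
σ_p = √7.8497 = 2.802%.
VaR = 1.960 × 2.802% = 5.492%; on $5,000,000 that is $274,600.

$275,000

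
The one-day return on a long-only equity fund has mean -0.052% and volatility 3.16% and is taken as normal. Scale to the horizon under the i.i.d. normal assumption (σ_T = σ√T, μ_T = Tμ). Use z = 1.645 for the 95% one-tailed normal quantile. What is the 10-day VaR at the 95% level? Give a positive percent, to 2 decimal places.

σ_{10d} = 3.16% × √10 = 9.993%; μ_{10d} = 10 × -0.052% = -0.520%.
VaR = −(-0.520%) + 1.645 × 9.993% = 16.958%.

16.96%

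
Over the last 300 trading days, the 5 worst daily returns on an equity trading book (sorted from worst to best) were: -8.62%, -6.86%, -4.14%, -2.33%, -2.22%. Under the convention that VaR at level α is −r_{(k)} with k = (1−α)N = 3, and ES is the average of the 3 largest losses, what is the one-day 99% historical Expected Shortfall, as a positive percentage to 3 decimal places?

6.540%

The 3 worst returns sum to -19.62%.
ES = −(-19.62%) / 3 = 6.54% ≈ 6.540%.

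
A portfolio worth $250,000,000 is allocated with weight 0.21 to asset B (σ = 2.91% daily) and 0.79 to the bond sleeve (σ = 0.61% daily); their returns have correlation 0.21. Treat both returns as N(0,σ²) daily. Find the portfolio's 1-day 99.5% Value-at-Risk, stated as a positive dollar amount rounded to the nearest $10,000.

σ_p² = 0.21²·2.91² + 0.79²·0.61² + 2·0.21·0.21·0.79·2.91·0.61 = 0.7294 (%²).
σ_p = √0.7294 = 0.854%.
At 99.5%, z = 2.576.
VaR = 2.576 × 0.854% = 2.200%; on $250,000,000 that is $5,500,000.

$5,500,000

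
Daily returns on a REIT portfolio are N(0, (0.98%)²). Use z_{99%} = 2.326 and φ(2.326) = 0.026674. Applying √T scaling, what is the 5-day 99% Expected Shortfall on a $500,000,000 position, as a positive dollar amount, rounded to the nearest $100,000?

$29,200,000

σ_{5d} = 0.98% × √5 = 2.191%.
ES multiplier = φ(z)/(1−α) = 0.026674/0.01 = 2.667.
ES = 2.191% × 2.667 = 5.843%; on $500,000,000: $29,215,000.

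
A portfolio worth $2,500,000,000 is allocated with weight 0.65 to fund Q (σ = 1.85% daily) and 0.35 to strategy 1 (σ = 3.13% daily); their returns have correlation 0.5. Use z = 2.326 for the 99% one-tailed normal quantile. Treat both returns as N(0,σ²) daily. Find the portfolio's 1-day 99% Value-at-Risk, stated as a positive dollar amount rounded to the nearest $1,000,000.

$116,000,000

σ_p² = 0.65²·1.85² + 0.35²·3.13² + 2·0.5·0.65·0.35·1.85·3.13 = 3.9635 (%²).
σ_p = √3.9635 = 1.991%.
VaR = 2.326 × 1.991% = 4.631%; on $2,500,000,000 that is $115,775,000.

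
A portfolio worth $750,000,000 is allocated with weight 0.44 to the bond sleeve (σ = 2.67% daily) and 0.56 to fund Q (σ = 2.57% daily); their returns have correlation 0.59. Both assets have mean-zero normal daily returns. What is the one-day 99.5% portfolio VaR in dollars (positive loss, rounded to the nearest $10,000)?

$45,090,000

σ_p² = 0.44²·2.67² + 0.56²·2.57² + 2·0.59·0.44·0.56·2.67·2.57 = 5.4466 (%²).
σ_p = √5.4466 = 2.334%.
At 99.5%, z = 2.576.
VaR = 2.576 × 2.334% = 6.012%; on $750,000,000 that is $45,090,000.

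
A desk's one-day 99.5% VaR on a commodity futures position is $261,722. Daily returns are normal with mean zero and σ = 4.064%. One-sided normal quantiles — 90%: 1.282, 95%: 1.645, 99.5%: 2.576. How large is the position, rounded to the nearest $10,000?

VaR as a fraction of value: z·σ = 2.576 × 4.064% = 10.4689%.
Position = $261,722 / 0.104689 = $2,500,004.

$2,500,000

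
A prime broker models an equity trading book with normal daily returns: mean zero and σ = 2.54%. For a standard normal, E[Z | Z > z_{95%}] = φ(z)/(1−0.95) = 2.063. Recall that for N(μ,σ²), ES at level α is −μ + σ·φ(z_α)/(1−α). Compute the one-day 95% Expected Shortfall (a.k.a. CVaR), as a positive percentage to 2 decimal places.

5.24%

ES = 2.54% × 2.063 = 5.240%.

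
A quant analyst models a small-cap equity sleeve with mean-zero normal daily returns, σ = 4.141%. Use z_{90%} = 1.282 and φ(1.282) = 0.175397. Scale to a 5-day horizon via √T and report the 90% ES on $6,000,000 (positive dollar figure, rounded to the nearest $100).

σ_{5d} = 4.141% × √5 = 9.260%.
ES multiplier = φ(z)/(1−α) = 0.175397/0.1 = 1.754.
ES = 9.260% × 1.754 = 16.242%; on $6,000,000: $974,520.

$974,500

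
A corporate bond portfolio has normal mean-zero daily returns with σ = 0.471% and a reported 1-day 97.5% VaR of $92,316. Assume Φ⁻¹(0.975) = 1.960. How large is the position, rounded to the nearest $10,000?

$10,000,000

VaR as a fraction of value: z·σ = 1.960 × 0.471% = 0.92316%.
Position = $92,316 / 0.0092316 = $10,000,000.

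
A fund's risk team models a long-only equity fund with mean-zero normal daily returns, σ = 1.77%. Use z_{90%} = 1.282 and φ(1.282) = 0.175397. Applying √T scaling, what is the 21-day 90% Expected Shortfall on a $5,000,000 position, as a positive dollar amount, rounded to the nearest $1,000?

$711,000

σ_{21d} = 1.77% × √21 = 8.111%.
ES multiplier = φ(z)/(1−α) = 0.175397/0.1 = 1.754.
ES = 8.111% × 1.754 = 14.227%; on $5,000,000: $711,350.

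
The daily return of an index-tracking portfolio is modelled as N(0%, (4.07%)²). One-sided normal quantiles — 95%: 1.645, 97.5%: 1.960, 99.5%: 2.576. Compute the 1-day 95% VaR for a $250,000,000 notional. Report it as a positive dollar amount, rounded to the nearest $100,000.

$16,700,000

VaR = z·σ = 1.645 × 4.07% = 6.695%.
On $250,000,000: 0.06695 × $250,000,000 = $16,737,500.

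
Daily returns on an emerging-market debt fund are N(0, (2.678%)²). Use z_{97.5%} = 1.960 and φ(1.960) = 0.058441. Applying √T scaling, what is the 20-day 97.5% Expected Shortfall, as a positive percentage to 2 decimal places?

σ_{20d} = 2.678% × √20 = 11.976%.
ES multiplier = φ(z)/(1−α) = 0.058441/0.025 = 2.338.
ES = 11.976% × 2.338 = 28.000%.

28.00%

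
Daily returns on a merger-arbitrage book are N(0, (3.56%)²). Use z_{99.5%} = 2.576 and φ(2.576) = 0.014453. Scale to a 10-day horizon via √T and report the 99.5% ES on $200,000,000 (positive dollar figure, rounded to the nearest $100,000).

σ_{10d} = 3.56% × √10 = 11.258%.
ES multiplier = φ(z)/(1−α) = 0.014453/0.005 = 2.891.
ES = 11.258% × 2.891 = 32.547%; on $200,000,000: $65,094,000.

$65,100,000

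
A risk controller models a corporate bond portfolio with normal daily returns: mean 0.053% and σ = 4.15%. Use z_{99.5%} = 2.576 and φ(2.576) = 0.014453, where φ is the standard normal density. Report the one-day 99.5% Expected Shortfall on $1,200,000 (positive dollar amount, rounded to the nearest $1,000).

Tail multiplier: φ(z)/(1−α) = 0.014453 / 0.005 = 2.891.
ES = −(0.053%) + 4.15% × 2.891 = 11.945%.
On $1,200,000: 0.11945 × $1,200,000 = $143,340.

$143,000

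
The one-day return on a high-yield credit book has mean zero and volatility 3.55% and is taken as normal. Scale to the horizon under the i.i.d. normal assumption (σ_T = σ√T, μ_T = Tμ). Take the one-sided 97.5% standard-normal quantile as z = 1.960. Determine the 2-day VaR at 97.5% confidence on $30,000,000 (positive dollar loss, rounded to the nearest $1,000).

σ_{2d} = 3.55% × √2 = 5.020%.
VaR = 1.960 × 5.020% = 9.839%.
On $30,000,000: 0.09839 × $30,000,000 = $2,951,700.

$2,952,000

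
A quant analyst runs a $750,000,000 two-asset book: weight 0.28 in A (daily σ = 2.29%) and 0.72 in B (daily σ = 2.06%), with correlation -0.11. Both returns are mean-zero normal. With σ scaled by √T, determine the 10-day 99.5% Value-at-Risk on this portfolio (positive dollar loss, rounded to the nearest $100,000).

σ_p = √(0.28²·2.29² + 0.72²·2.06² + 2·-0.11·0.28·0.72·2.29·2.06) = 1.550%.
σ_{10d} = 1.550% × √10 = 4.902%.
z(99.5%) = 2.576.
VaR = 2.576 × 4.902% = 12.628%; on $750,000,000 that is $94,710,000.

$94,700,000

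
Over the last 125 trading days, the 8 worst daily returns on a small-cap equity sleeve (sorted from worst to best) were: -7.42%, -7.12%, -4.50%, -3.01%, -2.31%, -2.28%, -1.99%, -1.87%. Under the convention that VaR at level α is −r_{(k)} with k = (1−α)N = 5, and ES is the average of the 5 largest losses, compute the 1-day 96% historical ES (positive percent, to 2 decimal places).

4.87%

The 5 worst returns sum to -24.36%.
ES = −(-24.36%) / 5 = 4.872% ≈ 4.87%.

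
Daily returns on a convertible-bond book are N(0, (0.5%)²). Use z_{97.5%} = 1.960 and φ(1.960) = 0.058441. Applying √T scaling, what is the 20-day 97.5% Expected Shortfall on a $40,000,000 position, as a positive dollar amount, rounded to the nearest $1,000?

σ_{20d} = 0.5% × √20 = 2.236%.
ES multiplier = φ(z)/(1−α) = 0.058441/0.025 = 2.338.
ES = 2.236% × 2.338 = 5.228%; on $40,000,000: $2,091,200.

$2,091,000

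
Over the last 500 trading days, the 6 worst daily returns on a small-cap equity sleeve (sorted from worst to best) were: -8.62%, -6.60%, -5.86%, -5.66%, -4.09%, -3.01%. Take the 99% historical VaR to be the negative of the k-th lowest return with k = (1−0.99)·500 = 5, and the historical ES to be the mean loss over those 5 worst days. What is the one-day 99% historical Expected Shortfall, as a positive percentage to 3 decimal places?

The 5 worst returns sum to -30.83%.
ES = −(-30.83%) / 5 = 6.166%.

6.166%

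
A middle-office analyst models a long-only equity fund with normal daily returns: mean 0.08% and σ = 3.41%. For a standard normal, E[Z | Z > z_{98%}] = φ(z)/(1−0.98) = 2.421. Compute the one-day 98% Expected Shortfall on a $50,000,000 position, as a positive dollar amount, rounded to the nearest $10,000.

$4,090,000

ES = −(0.08%) + 3.41% × 2.421 = 8.176%.
On $50,000,000: 0.08176 × $50,000,000 = $4,088,000.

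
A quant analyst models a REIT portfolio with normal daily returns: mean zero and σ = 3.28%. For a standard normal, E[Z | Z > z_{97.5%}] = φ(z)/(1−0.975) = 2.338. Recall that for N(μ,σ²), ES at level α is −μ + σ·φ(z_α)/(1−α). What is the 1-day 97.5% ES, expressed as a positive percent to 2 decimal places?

ES = 3.28% × 2.338 = 7.669%.

7.67%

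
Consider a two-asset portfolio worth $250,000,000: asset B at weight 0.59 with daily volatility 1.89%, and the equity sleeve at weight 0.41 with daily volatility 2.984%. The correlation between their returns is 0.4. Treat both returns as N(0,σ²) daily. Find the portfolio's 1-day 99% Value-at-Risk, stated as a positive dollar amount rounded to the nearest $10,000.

σ_p² = 0.59²·1.89² + 0.41²·2.984² + 2·0.4·0.59·0.41·1.89·2.984 = 3.8317 (%²).
σ_p = √3.8317 = 1.957%.
At 99%, z = 2.326.
VaR = 2.326 × 1.957% = 4.552%; on $250,000,000 that is $11,380,000.

$11,380,000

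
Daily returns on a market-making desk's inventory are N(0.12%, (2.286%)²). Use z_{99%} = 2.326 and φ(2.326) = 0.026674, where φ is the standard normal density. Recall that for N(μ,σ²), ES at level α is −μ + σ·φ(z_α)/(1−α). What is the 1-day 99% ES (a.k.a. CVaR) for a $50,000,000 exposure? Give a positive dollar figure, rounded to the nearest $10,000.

$2,990,000

Tail multiplier: φ(z)/(1−α) = 0.026674 / 0.01 = 2.667.
ES = −(0.12%) + 2.286% × 2.667 = 5.977%.
On $50,000,000: 0.05977 × $50,000,000 = $2,988,500.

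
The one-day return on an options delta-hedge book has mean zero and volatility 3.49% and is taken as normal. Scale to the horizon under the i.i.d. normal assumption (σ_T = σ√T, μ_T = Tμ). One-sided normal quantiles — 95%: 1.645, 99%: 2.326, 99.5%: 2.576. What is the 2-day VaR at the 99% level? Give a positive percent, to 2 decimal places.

σ_{2d} = 3.49% × √2 = 4.936%.
VaR = 2.326 × 4.936% = 11.481%.

11.48%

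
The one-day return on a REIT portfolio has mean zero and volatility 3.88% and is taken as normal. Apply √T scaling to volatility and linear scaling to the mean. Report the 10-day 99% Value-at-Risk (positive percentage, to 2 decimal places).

At 99%, z = 2.326.
σ_{10d} = 3.88% × √10 = 12.270%.
VaR = 2.326 × 12.270% = 28.540%.

28.54%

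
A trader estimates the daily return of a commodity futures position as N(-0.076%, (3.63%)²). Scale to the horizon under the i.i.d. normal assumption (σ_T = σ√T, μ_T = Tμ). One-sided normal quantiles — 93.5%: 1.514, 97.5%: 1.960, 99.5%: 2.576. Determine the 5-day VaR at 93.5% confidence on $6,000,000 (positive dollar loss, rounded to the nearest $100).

$760,100

σ_{5d} = 3.63% × √5 = 8.117%; μ_{5d} = 5 × -0.076% = -0.380%.
VaR = −(-0.380%) + 1.514 × 8.117% = 12.669%.
On $6,000,000: 0.12669 × $6,000,000 = $760,140.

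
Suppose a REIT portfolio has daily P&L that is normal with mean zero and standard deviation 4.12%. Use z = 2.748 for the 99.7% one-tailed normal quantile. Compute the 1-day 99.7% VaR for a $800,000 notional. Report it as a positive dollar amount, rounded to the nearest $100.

$90,600

VaR = z·σ = 2.748 × 4.12% = 11.322%.
On $800,000: 0.11322 × $800,000 = $90,576.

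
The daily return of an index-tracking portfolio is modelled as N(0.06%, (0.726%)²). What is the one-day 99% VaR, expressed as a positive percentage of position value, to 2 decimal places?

1.63%

At 99% one-sided, z = 2.326.
VaR = −μ + z·σ = −(0.06%) + 2.326 × 0.726% = 1.629%.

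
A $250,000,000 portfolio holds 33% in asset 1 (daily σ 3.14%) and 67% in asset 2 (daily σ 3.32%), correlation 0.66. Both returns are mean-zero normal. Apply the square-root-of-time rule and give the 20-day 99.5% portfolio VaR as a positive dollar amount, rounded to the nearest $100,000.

$86,700,000

σ_p = √(0.33²·3.14² + 0.67²·3.32² + 2·0.66·0.33·0.67·3.14·3.32) = 3.011%.
σ_{20d} = 3.011% × √20 = 13.466%.
z(99.5%) = 2.576.
VaR = 2.576 × 13.466% = 34.688%; on $250,000,000 that is $86,720,000.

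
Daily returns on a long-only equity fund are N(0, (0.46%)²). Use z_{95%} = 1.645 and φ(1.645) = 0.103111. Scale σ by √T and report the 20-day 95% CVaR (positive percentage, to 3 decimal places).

4.242%

σ_{20d} = 0.46% × √20 = 2.057%.
ES multiplier = φ(z)/(1−α) = 0.103111/0.05 = 2.062.
ES = 2.057% × 2.062 = 4.242%.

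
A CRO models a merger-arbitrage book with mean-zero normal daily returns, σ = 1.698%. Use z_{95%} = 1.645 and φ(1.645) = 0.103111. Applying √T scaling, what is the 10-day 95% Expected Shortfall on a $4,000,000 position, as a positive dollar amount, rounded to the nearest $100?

σ_{10d} = 1.698% × √10 = 5.370%.
ES multiplier = φ(z)/(1−α) = 0.103111/0.05 = 2.062.
ES = 5.370% × 2.062 = 11.073%; on $4,000,000: $442,920.

$442,900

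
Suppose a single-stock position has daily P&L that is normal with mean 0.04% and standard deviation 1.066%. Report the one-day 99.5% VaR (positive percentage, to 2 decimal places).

At 99.5% one-sided, z = 2.576.
VaR = −μ + z·σ = −(0.04%) + 2.576 × 1.066% = 2.706%.

2.71%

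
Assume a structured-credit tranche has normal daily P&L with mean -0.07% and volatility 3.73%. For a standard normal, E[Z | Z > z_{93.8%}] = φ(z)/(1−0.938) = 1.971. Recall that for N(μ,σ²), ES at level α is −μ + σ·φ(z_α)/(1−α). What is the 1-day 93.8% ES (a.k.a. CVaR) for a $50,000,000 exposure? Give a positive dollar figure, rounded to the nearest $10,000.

ES = −(-0.07%) + 3.73% × 1.971 = 7.422%.
On $50,000,000: 0.07422 × $50,000,000 = $3,711,000.

$3,710,000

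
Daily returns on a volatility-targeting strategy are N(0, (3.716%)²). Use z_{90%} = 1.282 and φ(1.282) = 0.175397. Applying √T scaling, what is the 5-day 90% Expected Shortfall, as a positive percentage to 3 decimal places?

14.574%

σ_{5d} = 3.716% × √5 = 8.309%.
ES multiplier = φ(z)/(1−α) = 0.175397/0.1 = 1.754.
ES = 8.309% × 1.754 = 14.574%.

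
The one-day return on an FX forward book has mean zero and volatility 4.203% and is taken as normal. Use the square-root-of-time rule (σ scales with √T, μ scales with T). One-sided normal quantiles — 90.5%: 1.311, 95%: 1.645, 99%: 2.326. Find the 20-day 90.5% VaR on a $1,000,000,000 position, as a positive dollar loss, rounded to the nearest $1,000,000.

σ_{20d} = 4.203% × √20 = 18.796%.
VaR = 1.311 × 18.796% = 24.642%.
On $1,000,000,000: 0.24642 × $1,000,000,000 = $246,420,000.

$246,000,000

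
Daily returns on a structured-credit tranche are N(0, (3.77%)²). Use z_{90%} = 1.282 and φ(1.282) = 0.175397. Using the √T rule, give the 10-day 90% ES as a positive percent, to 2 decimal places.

20.91%

σ_{10d} = 3.77% × √10 = 11.922%.
ES multiplier = φ(z)/(1−α) = 0.175397/0.1 = 1.754.
ES = 11.922% × 1.754 = 20.911%.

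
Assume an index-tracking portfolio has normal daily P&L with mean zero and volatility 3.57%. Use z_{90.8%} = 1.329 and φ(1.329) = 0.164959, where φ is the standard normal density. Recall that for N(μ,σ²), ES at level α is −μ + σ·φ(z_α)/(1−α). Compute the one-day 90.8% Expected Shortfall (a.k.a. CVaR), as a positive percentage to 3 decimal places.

6.401%

Tail multiplier: φ(z)/(1−α) = 0.164959 / 0.092 = 1.793.
ES = 3.57% × 1.793 = 6.401%.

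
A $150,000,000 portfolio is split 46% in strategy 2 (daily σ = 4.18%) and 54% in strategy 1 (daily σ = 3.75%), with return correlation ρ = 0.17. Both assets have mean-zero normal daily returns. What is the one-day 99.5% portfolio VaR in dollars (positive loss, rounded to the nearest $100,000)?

$11,700,000

σ_p² = 0.46²·4.18² + 0.54²·3.75² + 2·0.17·0.46·0.54·4.18·3.75 = 9.1216 (%²).
σ_p = √9.1216 = 3.020%.
At 99.5%, z = 2.576.
VaR = 2.576 × 3.020% = 7.780%; on $150,000,000 that is $11,670,000.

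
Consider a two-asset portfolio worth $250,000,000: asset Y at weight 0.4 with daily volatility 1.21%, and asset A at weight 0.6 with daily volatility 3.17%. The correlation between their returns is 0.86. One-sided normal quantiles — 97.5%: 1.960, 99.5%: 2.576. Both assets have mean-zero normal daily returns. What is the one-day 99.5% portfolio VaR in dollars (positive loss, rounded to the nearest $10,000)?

$15,010,000

σ_p² = 0.4²·1.21² + 0.6²·3.17² + 2·0.86·0.4·0.6·1.21·3.17 = 5.4352 (%²).
σ_p = √5.4352 = 2.331%.
VaR = 2.576 × 2.331% = 6.005%; on $250,000,000 that is $15,012,500.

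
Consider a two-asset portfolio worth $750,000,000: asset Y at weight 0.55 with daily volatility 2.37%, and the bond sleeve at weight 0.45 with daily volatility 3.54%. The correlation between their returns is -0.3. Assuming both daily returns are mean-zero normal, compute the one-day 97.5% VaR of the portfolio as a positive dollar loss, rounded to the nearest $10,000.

σ_p² = 0.55²·2.37² + 0.45²·3.54² + 2·-0.3·0.55·0.45·2.37·3.54 = 2.9909 (%²).
σ_p = √2.9909 = 1.729%.
At 97.5%, z = 1.960.
VaR = 1.960 × 1.729% = 3.389%; on $750,000,000 that is $25,417,500.

$25,420,000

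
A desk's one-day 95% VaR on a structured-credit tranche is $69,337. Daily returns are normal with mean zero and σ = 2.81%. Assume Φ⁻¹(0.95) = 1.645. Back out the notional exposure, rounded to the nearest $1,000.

VaR as a fraction of value: z·σ = 1.645 × 2.81% = 4.62245%.
Position = $69,337 / 0.0462245 = $1,500,005.

$1,500,000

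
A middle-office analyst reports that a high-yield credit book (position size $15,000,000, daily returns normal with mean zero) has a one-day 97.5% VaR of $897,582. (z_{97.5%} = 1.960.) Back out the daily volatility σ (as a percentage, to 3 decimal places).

VaR as a fraction: $897,582 / $15,000,000 = 5.984%.
σ = VaR / z = 5.984% / 1.960 = 3.053%.

3.053%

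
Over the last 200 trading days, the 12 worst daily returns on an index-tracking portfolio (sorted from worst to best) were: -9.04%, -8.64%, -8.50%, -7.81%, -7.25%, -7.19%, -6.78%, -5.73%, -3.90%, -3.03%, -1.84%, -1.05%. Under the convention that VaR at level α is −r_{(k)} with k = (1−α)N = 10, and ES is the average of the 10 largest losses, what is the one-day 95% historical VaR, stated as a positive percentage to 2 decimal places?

k = 10; the 10th lowest return is -3.03%, so VaR = 3.03%.

3.03%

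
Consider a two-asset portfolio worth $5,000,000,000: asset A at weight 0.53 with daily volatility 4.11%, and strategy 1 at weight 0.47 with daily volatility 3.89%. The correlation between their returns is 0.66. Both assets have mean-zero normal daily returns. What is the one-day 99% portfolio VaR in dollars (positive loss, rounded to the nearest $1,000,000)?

$425,000,000

σ_p² = 0.53²·4.11² + 0.47²·3.89² + 2·0.66·0.53·0.47·4.11·3.89 = 13.3447 (%²).
σ_p = √13.3447 = 3.653%.
At 99%, z = 2.326.
VaR = 2.326 × 3.653% = 8.497%; on $5,000,000,000 that is $424,850,000.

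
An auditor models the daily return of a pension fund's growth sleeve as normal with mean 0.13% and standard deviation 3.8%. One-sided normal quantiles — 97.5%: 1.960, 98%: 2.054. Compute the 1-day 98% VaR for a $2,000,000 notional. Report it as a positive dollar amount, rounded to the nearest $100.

$153,500

VaR = −μ + z·σ = −(0.13%) + 2.054 × 3.8% = 7.675%.
On $2,000,000: 0.07675 × $2,000,000 = $153,500.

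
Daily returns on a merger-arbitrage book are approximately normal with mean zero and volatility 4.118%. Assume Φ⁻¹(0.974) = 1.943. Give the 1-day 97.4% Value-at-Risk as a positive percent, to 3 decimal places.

VaR = z·σ = 1.943 × 4.118% = 8.001%.

8.001%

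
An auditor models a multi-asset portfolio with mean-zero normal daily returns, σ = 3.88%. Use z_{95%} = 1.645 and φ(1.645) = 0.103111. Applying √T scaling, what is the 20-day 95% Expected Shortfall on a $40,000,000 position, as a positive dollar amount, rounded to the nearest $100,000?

$14,300,000

σ_{20d} = 3.88% × √20 = 17.352%.
ES multiplier = φ(z)/(1−α) = 0.103111/0.05 = 2.062.
ES = 17.352% × 2.062 = 35.780%; on $40,000,000: $14,312,000.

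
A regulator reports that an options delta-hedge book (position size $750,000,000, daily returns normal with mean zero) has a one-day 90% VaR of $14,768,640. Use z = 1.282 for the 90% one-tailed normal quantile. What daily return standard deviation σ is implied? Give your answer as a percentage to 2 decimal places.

1.54%

VaR as a fraction: $14,768,640 / $750,000,000 = 1.969%.
σ = VaR / z = 1.969% / 1.282 = 1.536%.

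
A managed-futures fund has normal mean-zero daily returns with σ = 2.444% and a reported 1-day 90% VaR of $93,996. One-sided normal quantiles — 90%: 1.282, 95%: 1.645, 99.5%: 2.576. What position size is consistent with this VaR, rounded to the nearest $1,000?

$3,000,000

VaR as a fraction of value: z·σ = 1.282 × 2.444% = 3.13321%.
Position = $93,996 / 0.0313321 = $2,999,992.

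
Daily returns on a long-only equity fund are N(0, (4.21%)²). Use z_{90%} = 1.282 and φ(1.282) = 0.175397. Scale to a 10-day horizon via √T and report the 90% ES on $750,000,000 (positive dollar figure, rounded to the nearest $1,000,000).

σ_{10d} = 4.21% × √10 = 13.313%.
ES multiplier = φ(z)/(1−α) = 0.175397/0.1 = 1.754.
ES = 13.313% × 1.754 = 23.351%; on $750,000,000: $175,132,500.

$175,000,000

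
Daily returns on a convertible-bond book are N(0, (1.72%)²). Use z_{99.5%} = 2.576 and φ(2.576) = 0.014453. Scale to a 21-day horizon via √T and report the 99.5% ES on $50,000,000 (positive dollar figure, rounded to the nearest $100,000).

$11,400,000

σ_{21d} = 1.72% × √21 = 7.882%.
ES multiplier = φ(z)/(1−α) = 0.014453/0.005 = 2.891.
ES = 7.882% × 2.891 = 22.787%; on $50,000,000: $11,393,500.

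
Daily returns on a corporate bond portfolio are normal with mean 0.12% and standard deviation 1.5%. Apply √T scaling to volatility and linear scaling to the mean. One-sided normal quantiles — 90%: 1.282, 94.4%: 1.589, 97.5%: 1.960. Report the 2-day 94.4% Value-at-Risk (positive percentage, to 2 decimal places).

σ_{2d} = 1.5% × √2 = 2.121%; μ_{2d} = 2 × 0.12% = 0.240%.
VaR = −(0.240%) + 1.589 × 2.121% = 3.130%.

3.13%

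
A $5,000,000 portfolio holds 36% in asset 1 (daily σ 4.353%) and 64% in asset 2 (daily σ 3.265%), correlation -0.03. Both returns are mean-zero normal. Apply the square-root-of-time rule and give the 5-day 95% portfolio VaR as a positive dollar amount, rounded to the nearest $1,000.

σ_p = √(0.36²·4.353² + 0.64²·3.265² + 2·-0.03·0.36·0.64·4.353·3.265) = 2.574%.
σ_{5d} = 2.574% × √5 = 5.756%.
z(95%) = 1.645.
VaR = 1.645 × 5.756% = 9.469%; on $5,000,000 that is $473,450.

$473,000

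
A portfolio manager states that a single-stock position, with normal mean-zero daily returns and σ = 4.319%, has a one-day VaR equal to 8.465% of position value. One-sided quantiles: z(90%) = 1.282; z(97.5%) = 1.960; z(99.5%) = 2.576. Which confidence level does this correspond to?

97.5%

Implied z = VaR/σ = 8.465 / 4.319 = 1.960.
This matches z(97.5%) = 1.960.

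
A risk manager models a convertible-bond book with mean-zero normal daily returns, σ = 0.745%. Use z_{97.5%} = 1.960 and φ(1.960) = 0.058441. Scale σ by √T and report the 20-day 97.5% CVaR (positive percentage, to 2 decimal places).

7.79%

σ_{20d} = 0.745% × √20 = 3.332%.
ES multiplier = φ(z)/(1−α) = 0.058441/0.025 = 2.338.
ES = 3.332% × 2.338 = 7.790%.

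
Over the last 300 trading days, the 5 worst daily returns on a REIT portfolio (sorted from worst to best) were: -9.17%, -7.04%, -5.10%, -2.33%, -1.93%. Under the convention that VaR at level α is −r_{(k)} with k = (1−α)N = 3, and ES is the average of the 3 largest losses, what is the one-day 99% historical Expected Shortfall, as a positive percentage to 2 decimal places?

The 3 worst returns sum to -21.31%.
ES = −(-21.31%) / 3 = 7.1033…% ≈ 7.10%.

7.10%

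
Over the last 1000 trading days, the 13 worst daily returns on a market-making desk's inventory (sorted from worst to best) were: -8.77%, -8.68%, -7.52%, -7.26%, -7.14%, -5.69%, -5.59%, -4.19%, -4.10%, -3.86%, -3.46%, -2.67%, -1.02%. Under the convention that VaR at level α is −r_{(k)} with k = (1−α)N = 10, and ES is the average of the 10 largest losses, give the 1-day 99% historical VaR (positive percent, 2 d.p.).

k = 10; the 10th lowest return is -3.86%, so VaR = 3.86%.

3.86%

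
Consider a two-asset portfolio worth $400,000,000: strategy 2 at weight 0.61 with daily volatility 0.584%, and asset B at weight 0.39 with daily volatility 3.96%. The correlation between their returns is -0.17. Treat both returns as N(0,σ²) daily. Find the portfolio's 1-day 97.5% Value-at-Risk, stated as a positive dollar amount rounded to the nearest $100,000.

σ_p² = 0.61²·0.584² + 0.39²·3.96² + 2·-0.17·0.61·0.39·0.584·3.96 = 2.3250 (%²).
σ_p = √2.3250 = 1.525%.
At 97.5%, z = 1.960.
VaR = 1.960 × 1.525% = 2.989%; on $400,000,000 that is $11,956,000.

$12,000,000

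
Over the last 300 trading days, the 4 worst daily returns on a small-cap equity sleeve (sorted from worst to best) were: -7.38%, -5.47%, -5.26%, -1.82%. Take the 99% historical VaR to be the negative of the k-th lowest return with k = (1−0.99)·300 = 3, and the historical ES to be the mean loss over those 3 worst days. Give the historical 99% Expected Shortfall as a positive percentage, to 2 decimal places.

The 3 worst returns sum to -18.11%.
ES = −(-18.11%) / 3 = 6.0366…% ≈ 6.04%.

6.04%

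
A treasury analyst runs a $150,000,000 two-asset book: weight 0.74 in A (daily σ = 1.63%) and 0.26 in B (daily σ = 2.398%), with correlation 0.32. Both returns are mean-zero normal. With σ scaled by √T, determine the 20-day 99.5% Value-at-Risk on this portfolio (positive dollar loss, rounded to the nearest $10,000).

σ_p = √(0.74²·1.63² + 0.26²·2.398² + 2·0.32·0.74·0.26·1.63·2.398) = 1.525%.
σ_{20d} = 1.525% × √20 = 6.820%.
z(99.5%) = 2.576.
VaR = 2.576 × 6.820% = 17.568%; on $150,000,000 that is $26,352,000.

$26,350,000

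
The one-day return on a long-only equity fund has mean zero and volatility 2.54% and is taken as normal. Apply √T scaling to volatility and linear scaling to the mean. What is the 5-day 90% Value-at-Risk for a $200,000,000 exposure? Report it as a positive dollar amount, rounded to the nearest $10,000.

$14,560,000

At 90%, z = 1.282.
σ_{5d} = 2.54% × √5 = 5.680%.
VaR = 1.282 × 5.680% = 7.282%.
On $200,000,000: 0.07282 × $200,000,000 = $14,564,000.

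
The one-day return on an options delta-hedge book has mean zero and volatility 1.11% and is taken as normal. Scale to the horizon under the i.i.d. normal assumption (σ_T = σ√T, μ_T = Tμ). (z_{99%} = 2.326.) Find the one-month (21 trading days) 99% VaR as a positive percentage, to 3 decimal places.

11.832%

σ_{21d} = 1.11% × √21 = 5.087%.
VaR = 2.326 × 5.087% = 11.832%.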